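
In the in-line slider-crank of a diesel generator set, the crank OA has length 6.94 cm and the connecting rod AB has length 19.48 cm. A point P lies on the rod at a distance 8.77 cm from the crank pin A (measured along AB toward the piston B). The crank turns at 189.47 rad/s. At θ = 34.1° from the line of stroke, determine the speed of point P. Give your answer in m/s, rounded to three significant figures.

ω = 189.5 rad/s.  Crank-pin speed |V_A| = rω = 13.149 m/s, perpendicular to OA.
Rod angle: sinφ = −(r/L) sinθ ⇒ φ = -11.521°; ω_rod = −rω cosθ/√(L²−r²sin²θ) = -57.044 rad/s.
V_P = V_A + ω_rod × AP, with AP = 0.0877 m along the rod.
Components: V_Px = −rω sinθ − a·ω_rod·sinφ = -8.3712 m/s;  V_Py = rω cosθ + a·ω_rod·cosφ = +5.9864 m/s.
|V_P| = √(V_Px² + V_Py²) = 10.291 m/s.

10.3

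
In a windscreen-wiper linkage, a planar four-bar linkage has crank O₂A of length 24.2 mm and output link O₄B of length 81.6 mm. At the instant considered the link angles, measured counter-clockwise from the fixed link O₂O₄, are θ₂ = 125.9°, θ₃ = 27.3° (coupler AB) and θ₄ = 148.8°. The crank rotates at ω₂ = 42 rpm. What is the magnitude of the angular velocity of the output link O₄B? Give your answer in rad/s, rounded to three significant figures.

1.51

ω₂ = 4.398 rad/s (from 42 rpm).
Differentiating the loop-closure r₂e^{iθ₂}+r₃e^{iθ₃}=r₁+r₄e^{iθ₄} gives r₂ω₂e^{iθ₂}+r₃ω₃e^{iθ₃}=r₄ω₄e^{iθ₄}.
Eliminating the other unknown: ω₄ = r₂ω₂ sin(θ₂−θ₃) / [r₄ sin(θ₄−θ₃)].
Numerator sine = +0.98876; denominator sine = +0.85264.
Result = 0.0242·4.398·(+0.98876) / (0.0816·(+0.85264)) = +1.5126 rad/s; magnitude 1.5126 rad/s.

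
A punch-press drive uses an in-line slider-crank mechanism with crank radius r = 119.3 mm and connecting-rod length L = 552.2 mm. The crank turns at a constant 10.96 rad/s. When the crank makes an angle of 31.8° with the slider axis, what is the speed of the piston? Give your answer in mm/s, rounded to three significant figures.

816

ω = 10.96 rad/s
For an in-line slider-crank, x = r cosθ + √(L² − r² sin²θ), so v = −rω sinθ·[1 + r cosθ/√(L² − r² sin²θ)].
With r = 0.1193 m, L = 0.5522 m, θ = 31.8°: √(L² − r² sin²θ) = 0.54861 m.
v = −0.1193·10.96·0.52696·[1 + 0.1193·0.84989/0.54861] = -0.81635 m/s.
|v| = 0.81635 m/s = 816.35 mm/s.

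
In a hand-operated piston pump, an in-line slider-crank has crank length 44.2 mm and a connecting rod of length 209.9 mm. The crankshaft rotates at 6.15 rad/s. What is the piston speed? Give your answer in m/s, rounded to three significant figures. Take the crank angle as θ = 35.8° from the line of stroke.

0.186

ω = 6.15 rad/s
For an in-line slider-crank, x = r cosθ + √(L² − r² sin²θ), so v = −rω sinθ·[1 + r cosθ/√(L² − r² sin²θ)].
With r = 0.0442 m, L = 0.2099 m, θ = 35.8°: √(L² − r² sin²θ) = 0.2083 m.
v = −0.0442·6.15·0.58496·[1 + 0.0442·0.81106/0.2083] = -0.18637 m/s.
|v| = 0.18637 m/s.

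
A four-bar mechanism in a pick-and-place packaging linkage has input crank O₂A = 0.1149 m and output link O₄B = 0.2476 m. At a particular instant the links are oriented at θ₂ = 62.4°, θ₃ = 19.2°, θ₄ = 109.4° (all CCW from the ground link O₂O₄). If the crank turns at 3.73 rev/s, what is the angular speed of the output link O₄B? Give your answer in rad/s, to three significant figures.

ω₂ = 23.44 rad/s (from 3.73 rev/s).
Differentiating the loop-closure r₂e^{iθ₂}+r₃e^{iθ₃}=r₁+r₄e^{iθ₄} gives r₂ω₂e^{iθ₂}+r₃ω₃e^{iθ₃}=r₄ω₄e^{iθ₄}.
Eliminating the other unknown: ω₄ = r₂ω₂ sin(θ₂−θ₃) / [r₄ sin(θ₄−θ₃)].
Numerator sine = +0.68455; denominator sine = +0.99999.
Result = 0.1149·23.44·(+0.68455) / (0.2476·(+0.99999)) = +7.445 rad/s; magnitude 7.445 rad/s.

7.44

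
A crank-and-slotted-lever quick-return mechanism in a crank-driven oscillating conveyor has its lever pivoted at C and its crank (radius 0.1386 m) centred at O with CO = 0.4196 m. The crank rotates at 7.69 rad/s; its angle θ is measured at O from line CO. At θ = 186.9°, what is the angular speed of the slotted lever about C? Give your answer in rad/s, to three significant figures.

ω = 7.69 rad/s
Crank pin A relative to C: A = (d + r cosθ, r sinθ); lever angle φ = atan2(r sinθ, d + r cosθ).
Differentiating tanφ: φ̇ = rω(d cosθ + r)/(d² + r² + 2dr cosθ).
d² + r² + 2dr cosθ = |CA|² = 0.0798034 m²;  d cosθ + r = -0.27796 m.
|ω_lever| = |0.1386·7.69·-0.27796| / 0.0798034 = 3.7124 rad/s.

3.71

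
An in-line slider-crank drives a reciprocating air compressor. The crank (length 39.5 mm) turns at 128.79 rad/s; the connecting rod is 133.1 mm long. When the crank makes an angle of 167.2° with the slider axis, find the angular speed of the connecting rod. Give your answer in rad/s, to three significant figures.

ω = 128.8 rad/s
The rod makes angle φ with the slider axis where L sinφ = r sinθ; differentiating, L cosφ·φ̇ = r ω cosθ.
L cosφ = √(L² − r² sin²θ) = 0.13281 m.
|ω_rod| = r ω |cosθ| / √(L² − r² sin²θ) = 0.0395·128.8·0.97515/0.13281 = 37.352 rad/s.

37.4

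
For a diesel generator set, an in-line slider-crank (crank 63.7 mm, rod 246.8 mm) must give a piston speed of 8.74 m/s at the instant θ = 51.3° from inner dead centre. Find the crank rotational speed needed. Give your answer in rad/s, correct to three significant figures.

For an in-line slider-crank, |v_piston| = rω|sinθ|·[1 + r cosθ/√(L² − r² sin²θ)].
With r = 0.0637 m, L = 0.2468 m, θ = 51.3°: the bracketed kinematic factor |dx/dθ| = 0.057904 m.
ω = v/|dx/dθ| = 8.74/0.057904 = 150.94 rad/s.

151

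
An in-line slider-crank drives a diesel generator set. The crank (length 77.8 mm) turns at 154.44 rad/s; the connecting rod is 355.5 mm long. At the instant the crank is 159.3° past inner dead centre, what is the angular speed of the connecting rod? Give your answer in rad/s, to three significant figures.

ω = 154.4 rad/s
The rod makes angle φ with the slider axis where L sinφ = r sinθ; differentiating, L cosφ·φ̇ = r ω cosθ.
L cosφ = √(L² − r² sin²θ) = 0.35443 m.
|ω_rod| = r ω |cosθ| / √(L² − r² sin²θ) = 0.0778·154.4·0.93544/0.35443 = 31.712 rad/s.

31.7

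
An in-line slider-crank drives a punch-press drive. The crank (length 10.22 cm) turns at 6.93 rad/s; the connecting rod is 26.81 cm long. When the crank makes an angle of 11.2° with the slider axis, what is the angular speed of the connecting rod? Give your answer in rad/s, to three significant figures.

ω = 6.93 rad/s
The rod makes angle φ with the slider axis where L sinφ = r sinθ; differentiating, L cosφ·φ̇ = r ω cosθ.
L cosφ = √(L² − r² sin²θ) = 0.26736 m.
|ω_rod| = r ω |cosθ| / √(L² − r² sin²θ) = 0.1022·6.93·0.98096/0.26736 = 2.5985 rad/s.

2.60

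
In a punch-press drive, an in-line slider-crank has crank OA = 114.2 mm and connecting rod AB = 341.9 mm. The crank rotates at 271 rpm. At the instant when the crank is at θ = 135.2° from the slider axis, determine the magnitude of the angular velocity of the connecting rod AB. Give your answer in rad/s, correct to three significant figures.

6.92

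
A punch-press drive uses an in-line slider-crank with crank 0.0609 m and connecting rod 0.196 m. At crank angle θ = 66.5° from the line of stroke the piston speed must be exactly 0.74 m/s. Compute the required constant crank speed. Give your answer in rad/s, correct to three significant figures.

11.7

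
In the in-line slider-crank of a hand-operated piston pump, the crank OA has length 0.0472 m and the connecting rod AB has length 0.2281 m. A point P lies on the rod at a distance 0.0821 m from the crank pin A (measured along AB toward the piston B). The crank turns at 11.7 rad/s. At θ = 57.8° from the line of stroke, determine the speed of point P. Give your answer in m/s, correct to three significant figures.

0.521

ω = 11.7 rad/s.  Crank-pin speed |V_A| = rω = 0.55224 m/s, perpendicular to OA.
Rod angle: sinφ = −(r/L) sinθ ⇒ φ = -10.084°; ω_rod = −rω cosθ/√(L²−r²sin²θ) = -1.3104 rad/s.
V_P = V_A + ω_rod × AP, with AP = 0.0821 m along the rod.
Components: V_Px = −rω sinθ − a·ω_rod·sinφ = -0.48614 m/s;  V_Py = rω cosθ + a·ω_rod·cosφ = +0.18836 m/s.
|V_P| = √(V_Px² + V_Py²) = 0.52135 m/s.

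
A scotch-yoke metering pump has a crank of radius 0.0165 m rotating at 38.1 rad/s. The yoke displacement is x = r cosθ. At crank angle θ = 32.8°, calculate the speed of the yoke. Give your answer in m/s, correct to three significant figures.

ω = 38.1 rad/s
x = r cosθ ⇒ ẋ = −rω sinθ.
|v| = rω|sinθ| = 0.0165·38.1·|sin 32.8°| = 0.34054 m/s.

0.341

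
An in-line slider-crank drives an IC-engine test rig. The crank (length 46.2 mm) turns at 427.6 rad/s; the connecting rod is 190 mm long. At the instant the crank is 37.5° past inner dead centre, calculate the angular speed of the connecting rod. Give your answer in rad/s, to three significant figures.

ω = 427.6 rad/s
The rod makes angle φ with the slider axis where L sinφ = r sinθ; differentiating, L cosφ·φ̇ = r ω cosθ.
L cosφ = √(L² − r² sin²θ) = 0.18791 m.
|ω_rod| = r ω |cosθ| / √(L² − r² sin²θ) = 0.0462·427.6·0.79335/0.18791 = 83.407 rad/s.

83.4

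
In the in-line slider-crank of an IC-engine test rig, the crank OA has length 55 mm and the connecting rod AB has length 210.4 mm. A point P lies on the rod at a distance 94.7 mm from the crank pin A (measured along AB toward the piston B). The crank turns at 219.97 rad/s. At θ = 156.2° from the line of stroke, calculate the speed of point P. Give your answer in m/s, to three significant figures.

7.48

ω = 220 rad/s.  Crank-pin speed |V_A| = rω = 12.098 m/s, perpendicular to OA.
Rod angle: sinφ = −(r/L) sinθ ⇒ φ = -6.055°; ω_rod = −rω cosθ/√(L²−r²sin²θ) = +52.907 rad/s.
V_P = V_A + ω_rod × AP, with AP = 0.0947 m along the rod.
Components: V_Px = −rω sinθ − a·ω_rod·sinφ = -4.3537 m/s;  V_Py = rω cosθ + a·ω_rod·cosφ = -6.0872 m/s.
|V_P| = √(V_Px² + V_Py²) = 7.4839 m/s.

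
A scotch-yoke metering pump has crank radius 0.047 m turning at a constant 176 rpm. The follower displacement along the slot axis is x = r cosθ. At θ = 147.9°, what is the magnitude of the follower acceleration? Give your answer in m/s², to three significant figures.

13.5

ω = 18.43 rad/s (from 176 rpm).
x = r cosθ ⇒ ẍ = −rω² cosθ (ω constant).
|a| = rω²|cosθ| = 0.047·(18.43)²·|cos 147.9°| = 13.525 m/s².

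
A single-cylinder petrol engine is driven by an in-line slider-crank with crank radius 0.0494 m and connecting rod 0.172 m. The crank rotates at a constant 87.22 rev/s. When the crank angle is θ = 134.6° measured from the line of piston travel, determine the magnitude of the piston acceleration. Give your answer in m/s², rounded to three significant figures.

10400

ω = 2π·87.2 = 548 rad/s
x(θ) = r cosθ + √(L² − r² sin²θ); with ω constant, a = ω²·d²x/dθ².
d²x/dθ² = −r cosθ − r²(cos2θ)/√u − r⁴ sin²2θ/(4u^{3/2}),  u = L² − r² sin²θ = 0.0283468 m².
Substituting r = 0.0494 m, L = 0.172 m, θ = 134.6°: d²x/dθ² = +0.034577 m.
a = ω²·d²x/dθ² = (548)²·(+0.034577) = +10384 m/s²;  |a| = 10384 m/s².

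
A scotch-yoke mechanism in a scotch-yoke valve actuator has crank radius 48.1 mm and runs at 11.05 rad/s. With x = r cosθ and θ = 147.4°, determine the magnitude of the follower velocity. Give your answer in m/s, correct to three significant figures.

0.286

ω = 11.05 rad/s
x = r cosθ ⇒ ẋ = −rω sinθ.
|v| = rω|sinθ| = 0.0481·11.05·|sin 147.4°| = 0.28636 m/s.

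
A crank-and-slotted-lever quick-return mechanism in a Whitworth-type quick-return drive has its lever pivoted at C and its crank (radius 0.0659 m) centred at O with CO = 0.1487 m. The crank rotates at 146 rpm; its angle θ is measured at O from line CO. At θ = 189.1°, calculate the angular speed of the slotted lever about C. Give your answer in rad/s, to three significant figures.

ω = 15.29 rad/s (from 146 rpm).
Crank pin A relative to C: A = (d + r cosθ, r sinθ); lever angle φ = atan2(r sinθ, d + r cosθ).
Differentiating tanφ: φ̇ = rω(d cosθ + r)/(d² + r² + 2dr cosθ).
d² + r² + 2dr cosθ = |CA|² = 0.00710251 m²;  d cosθ + r = -0.080928 m.
|ω_lever| = |0.0659·15.29·-0.080928| / 0.00710251 = 11.48 rad/s.

11.5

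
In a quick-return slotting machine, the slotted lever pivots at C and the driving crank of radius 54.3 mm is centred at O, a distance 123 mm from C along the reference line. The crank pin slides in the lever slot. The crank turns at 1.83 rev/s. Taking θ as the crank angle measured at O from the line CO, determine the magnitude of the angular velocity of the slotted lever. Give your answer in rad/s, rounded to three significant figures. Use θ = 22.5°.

ω = 11.5 rad/s (from 1.83 rev/s).
Crank pin A relative to C: A = (d + r cosθ, r sinθ); lever angle φ = atan2(r sinθ, d + r cosθ).
Differentiating tanφ: φ̇ = rω(d cosθ + r)/(d² + r² + 2dr cosθ).
d² + r² + 2dr cosθ = |CA|² = 0.0304185 m²;  d cosθ + r = +0.16794 m.
|ω_lever| = |0.0543·11.5·+0.16794| / 0.0304185 = 3.447 rad/s.

3.45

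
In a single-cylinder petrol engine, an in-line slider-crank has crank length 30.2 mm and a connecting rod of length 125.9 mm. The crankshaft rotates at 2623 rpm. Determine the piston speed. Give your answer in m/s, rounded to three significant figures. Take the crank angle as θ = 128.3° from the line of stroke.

ω = 2π·2623/60 = 274.7 rad/s
For an in-line slider-crank, x = r cosθ + √(L² − r² sin²θ), so v = −rω sinθ·[1 + r cosθ/√(L² − r² sin²θ)].
With r = 0.0302 m, L = 0.1259 m, θ = 128.3°: √(L² − r² sin²θ) = 0.12365 m.
v = −0.0302·274.7·0.78478·[1 + 0.0302·-0.61978/0.12365] = -5.5245 m/s.
|v| = 5.5245 m/s.

5.52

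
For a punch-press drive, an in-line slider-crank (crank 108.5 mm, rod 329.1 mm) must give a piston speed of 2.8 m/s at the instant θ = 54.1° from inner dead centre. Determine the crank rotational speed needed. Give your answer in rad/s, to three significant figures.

For an in-line slider-crank, |v_piston| = rω|sinθ|·[1 + r cosθ/√(L² − r² sin²θ)].
With r = 0.1085 m, L = 0.3291 m, θ = 54.1°: the bracketed kinematic factor |dx/dθ| = 0.10552 m.
ω = v/|dx/dθ| = 2.8/0.10552 = 26.535 rad/s.

26.5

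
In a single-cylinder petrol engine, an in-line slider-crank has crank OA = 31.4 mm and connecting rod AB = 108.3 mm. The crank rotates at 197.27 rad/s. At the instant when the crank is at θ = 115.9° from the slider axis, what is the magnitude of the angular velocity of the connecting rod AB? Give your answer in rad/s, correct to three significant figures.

ω = 197.3 rad/s
The rod makes angle φ with the slider axis where L sinφ = r sinθ; differentiating, L cosφ·φ̇ = r ω cosθ.
L cosφ = √(L² − r² sin²θ) = 0.10455 m.
|ω_rod| = r ω |cosθ| / √(L² − r² sin²θ) = 0.0314·197.3·0.43680/0.10455 = 25.879 rad/s.

25.9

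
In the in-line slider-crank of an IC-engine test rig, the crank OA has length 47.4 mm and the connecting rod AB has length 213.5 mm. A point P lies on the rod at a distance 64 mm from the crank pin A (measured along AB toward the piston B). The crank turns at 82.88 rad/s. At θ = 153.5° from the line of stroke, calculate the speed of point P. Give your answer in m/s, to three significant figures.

2.96

ω = 82.88 rad/s.  Crank-pin speed |V_A| = rω = 3.9285 m/s, perpendicular to OA.
Rod angle: sinφ = −(r/L) sinθ ⇒ φ = -5.685°; ω_rod = −rω cosθ/√(L²−r²sin²θ) = +16.549 rad/s.
V_P = V_A + ω_rod × AP, with AP = 0.064 m along the rod.
Components: V_Px = −rω sinθ − a·ω_rod·sinφ = -1.648 m/s;  V_Py = rω cosθ + a·ω_rod·cosφ = -2.4619 m/s.
|V_P| = √(V_Px² + V_Py²) = 2.9625 m/s.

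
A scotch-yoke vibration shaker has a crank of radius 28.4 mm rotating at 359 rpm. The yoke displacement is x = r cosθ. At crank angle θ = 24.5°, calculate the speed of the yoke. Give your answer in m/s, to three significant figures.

ω = 37.59 rad/s (from 359 rpm).
x = r cosθ ⇒ ẋ = −rω sinθ.
|v| = rω|sinθ| = 0.0284·37.59·|sin 24.5°| = 0.44276 m/s.

0.443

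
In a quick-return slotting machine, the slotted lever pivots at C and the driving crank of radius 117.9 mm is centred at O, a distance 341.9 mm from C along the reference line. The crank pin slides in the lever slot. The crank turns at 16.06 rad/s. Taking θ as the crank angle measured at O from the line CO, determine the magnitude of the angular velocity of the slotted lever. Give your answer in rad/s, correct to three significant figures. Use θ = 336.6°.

3.99

ω = 16.06 rad/s
Crank pin A relative to C: A = (d + r cosθ, r sinθ); lever angle φ = atan2(r sinθ, d + r cosθ).
Differentiating tanφ: φ̇ = rω(d cosθ + r)/(d² + r² + 2dr cosθ).
d² + r² + 2dr cosθ = |CA|² = 0.204785 m²;  d cosθ + r = +0.43168 m.
|ω_lever| = |0.1179·16.06·+0.43168| / 0.204785 = 3.9914 rad/s.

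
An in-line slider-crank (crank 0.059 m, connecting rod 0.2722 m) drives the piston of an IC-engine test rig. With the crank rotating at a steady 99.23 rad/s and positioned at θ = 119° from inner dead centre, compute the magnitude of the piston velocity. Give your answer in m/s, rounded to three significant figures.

4.57

ω = 99.23 rad/s
For an in-line slider-crank, x = r cosθ + √(L² − r² sin²θ), so v = −rω sinθ·[1 + r cosθ/√(L² − r² sin²θ)].
With r = 0.059 m, L = 0.2722 m, θ = 119°: √(L² − r² sin²θ) = 0.26726 m.
v = −0.059·99.23·0.87462·[1 + 0.059·-0.48481/0.26726] = -4.5725 m/s.
|v| = 4.5725 m/s.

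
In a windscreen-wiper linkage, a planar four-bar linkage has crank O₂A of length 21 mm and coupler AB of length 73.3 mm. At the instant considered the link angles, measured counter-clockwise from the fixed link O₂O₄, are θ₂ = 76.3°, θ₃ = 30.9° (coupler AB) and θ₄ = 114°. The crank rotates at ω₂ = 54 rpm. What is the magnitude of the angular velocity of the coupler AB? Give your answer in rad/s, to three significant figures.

0.998

ω₂ = 5.655 rad/s (from 54 rpm).
Differentiating the loop-closure r₂e^{iθ₂}+r₃e^{iθ₃}=r₁+r₄e^{iθ₄} gives r₂ω₂e^{iθ₂}+r₃ω₃e^{iθ₃}=r₄ω₄e^{iθ₄}.
Eliminating the other unknown: ω₃ = r₂ω₂ sin(θ₄−θ₂) / [r₃ sin(θ₃−θ₄)].
Numerator sine = +0.61153; denominator sine = -0.99276.
Result = 0.021·5.655·(+0.61153) / (0.0733·(-0.99276)) = -0.99795 rad/s; magnitude 0.99795 rad/s.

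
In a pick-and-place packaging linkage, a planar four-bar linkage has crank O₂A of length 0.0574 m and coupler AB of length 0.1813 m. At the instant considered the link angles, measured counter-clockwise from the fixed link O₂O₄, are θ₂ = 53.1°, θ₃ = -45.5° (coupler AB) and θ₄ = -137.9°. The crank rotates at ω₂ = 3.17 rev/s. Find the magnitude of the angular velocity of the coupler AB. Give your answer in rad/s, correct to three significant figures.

ω₂ = 19.92 rad/s (from 3.17 rev/s).
Differentiating the loop-closure r₂e^{iθ₂}+r₃e^{iθ₃}=r₁+r₄e^{iθ₄} gives r₂ω₂e^{iθ₂}+r₃ω₃e^{iθ₃}=r₄ω₄e^{iθ₄}.
Eliminating the other unknown: ω₃ = r₂ω₂ sin(θ₄−θ₂) / [r₃ sin(θ₃−θ₄)].
Numerator sine = +0.19081; denominator sine = +0.99912.
Result = 0.0574·19.92·(+0.19081) / (0.1813·(+0.99912)) = +1.2043 rad/s; magnitude 1.2043 rad/s.

1.20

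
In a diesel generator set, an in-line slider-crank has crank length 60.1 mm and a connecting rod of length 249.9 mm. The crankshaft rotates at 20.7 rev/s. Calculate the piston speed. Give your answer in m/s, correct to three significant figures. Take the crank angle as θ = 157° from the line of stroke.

2.38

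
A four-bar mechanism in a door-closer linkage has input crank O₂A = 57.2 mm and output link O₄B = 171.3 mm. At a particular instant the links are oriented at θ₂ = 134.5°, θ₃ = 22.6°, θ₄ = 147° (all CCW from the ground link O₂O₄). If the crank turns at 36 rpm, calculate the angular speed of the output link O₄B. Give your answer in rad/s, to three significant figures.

1.42

ω₂ = 3.77 rad/s (from 36 rpm).
Differentiating the loop-closure r₂e^{iθ₂}+r₃e^{iθ₃}=r₁+r₄e^{iθ₄} gives r₂ω₂e^{iθ₂}+r₃ω₃e^{iθ₃}=r₄ω₄e^{iθ₄}.
Eliminating the other unknown: ω₄ = r₂ω₂ sin(θ₂−θ₃) / [r₄ sin(θ₄−θ₃)].
Numerator sine = +0.92784; denominator sine = +0.82511.
Result = 0.0572·3.77·(+0.92784) / (0.1713·(+0.82511)) = +1.4156 rad/s; magnitude 1.4156 rad/s.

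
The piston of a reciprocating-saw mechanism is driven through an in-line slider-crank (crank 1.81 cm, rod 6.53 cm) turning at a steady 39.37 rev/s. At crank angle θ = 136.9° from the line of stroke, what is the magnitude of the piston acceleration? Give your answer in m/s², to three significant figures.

782

ω = 2π·39.4 = 247.4 rad/s
x(θ) = r cosθ + √(L² − r² sin²θ); with ω constant, a = ω²·d²x/dθ².
d²x/dθ² = −r cosθ − r²(cos2θ)/√u − r⁴ sin²2θ/(4u^{3/2}),  u = L² − r² sin²θ = 0.00411114 m².
Substituting r = 0.0181 m, L = 0.0653 m, θ = 136.9°: d²x/dθ² = +0.012776 m.
a = ω²·d²x/dθ² = (247.4)²·(+0.012776) = +781.78 m/s²;  |a| = 781.78 m/s².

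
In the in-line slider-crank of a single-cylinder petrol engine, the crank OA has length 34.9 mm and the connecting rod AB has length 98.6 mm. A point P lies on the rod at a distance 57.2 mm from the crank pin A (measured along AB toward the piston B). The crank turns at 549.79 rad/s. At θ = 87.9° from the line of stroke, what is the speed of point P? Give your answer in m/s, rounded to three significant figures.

19.3

ω = 549.8 rad/s.  Crank-pin speed |V_A| = rω = 19.188 m/s, perpendicular to OA.
Rod angle: sinφ = −(r/L) sinθ ⇒ φ = -20.715°; ω_rod = −rω cosθ/√(L²−r²sin²θ) = -7.6238 rad/s.
V_P = V_A + ω_rod × AP, with AP = 0.0572 m along the rod.
Components: V_Px = −rω sinθ − a·ω_rod·sinφ = -19.329 m/s;  V_Py = rω cosθ + a·ω_rod·cosφ = +0.29522 m/s.
|V_P| = √(V_Px² + V_Py²) = 19.331 m/s.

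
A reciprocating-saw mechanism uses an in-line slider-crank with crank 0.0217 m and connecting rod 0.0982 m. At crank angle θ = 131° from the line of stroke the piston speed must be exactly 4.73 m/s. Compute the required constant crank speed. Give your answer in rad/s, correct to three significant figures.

339

For an in-line slider-crank, |v_piston| = rω|sinθ|·[1 + r cosθ/√(L² − r² sin²θ)].
With r = 0.0217 m, L = 0.0982 m, θ = 131°: the bracketed kinematic factor |dx/dθ| = 0.013969 m.
ω = v/|dx/dθ| = 4.73/0.013969 = 338.6 rad/s.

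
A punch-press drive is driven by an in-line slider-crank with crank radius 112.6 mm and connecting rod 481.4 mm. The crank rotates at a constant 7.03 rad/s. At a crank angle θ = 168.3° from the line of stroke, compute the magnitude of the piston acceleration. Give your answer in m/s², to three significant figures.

ω = 7.03 rad/s
x(θ) = r cosθ + √(L² − r² sin²θ); with ω constant, a = ω²·d²x/dθ².
d²x/dθ² = −r cosθ − r²(cos2θ)/√u − r⁴ sin²2θ/(4u^{3/2}),  u = L² − r² sin²θ = 0.231225 m².
Substituting r = 0.1126 m, L = 0.4814 m, θ = 168.3°: d²x/dθ² = +0.086005 m.
a = ω²·d²x/dθ² = (7.03)²·(+0.086005) = +4.2504 m/s²;  |a| = 4.2504 m/s².

4.25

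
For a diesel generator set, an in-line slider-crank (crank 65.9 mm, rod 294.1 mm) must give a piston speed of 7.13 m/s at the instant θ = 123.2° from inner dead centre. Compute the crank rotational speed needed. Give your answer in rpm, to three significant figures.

1410

For an in-line slider-crank, |v_piston| = rω|sinθ|·[1 + r cosθ/√(L² − r² sin²θ)].
With r = 0.0659 m, L = 0.2941 m, θ = 123.2°: the bracketed kinematic factor |dx/dθ| = 0.048255 m.
ω = v/|dx/dθ| = 7.13/0.048255 = 147.76 rad/s.
N = 60ω/(2π) = 1411 rpm.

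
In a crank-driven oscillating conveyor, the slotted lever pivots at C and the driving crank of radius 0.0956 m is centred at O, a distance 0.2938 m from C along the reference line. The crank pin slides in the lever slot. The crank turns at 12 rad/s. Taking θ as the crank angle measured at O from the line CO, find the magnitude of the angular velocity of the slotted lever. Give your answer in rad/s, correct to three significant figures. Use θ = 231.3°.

ω = 12 rad/s
Crank pin A relative to C: A = (d + r cosθ, r sinθ); lever angle φ = atan2(r sinθ, d + r cosθ).
Differentiating tanφ: φ̇ = rω(d cosθ + r)/(d² + r² + 2dr cosθ).
d² + r² + 2dr cosθ = |CA|² = 0.0603351 m²;  d cosθ + r = -0.088096 m.
|ω_lever| = |0.0956·12·-0.088096| / 0.0603351 = 1.675 rad/s.

1.68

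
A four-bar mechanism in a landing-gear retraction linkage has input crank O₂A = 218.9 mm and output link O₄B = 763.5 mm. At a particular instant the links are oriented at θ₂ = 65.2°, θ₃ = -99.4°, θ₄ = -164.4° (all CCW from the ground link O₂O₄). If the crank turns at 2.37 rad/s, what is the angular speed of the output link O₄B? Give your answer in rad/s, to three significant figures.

ω₂ = 2.37 rad/s
Differentiating the loop-closure r₂e^{iθ₂}+r₃e^{iθ₃}=r₁+r₄e^{iθ₄} gives r₂ω₂e^{iθ₂}+r₃ω₃e^{iθ₃}=r₄ω₄e^{iθ₄}.
Eliminating the other unknown: ω₄ = r₂ω₂ sin(θ₂−θ₃) / [r₄ sin(θ₄−θ₃)].
Numerator sine = +0.26556; denominator sine = -0.90631.
Result = 0.2189·2.37·(+0.26556) / (0.7635·(-0.90631)) = -0.1991 rad/s; magnitude 0.1991 rad/s.

0.199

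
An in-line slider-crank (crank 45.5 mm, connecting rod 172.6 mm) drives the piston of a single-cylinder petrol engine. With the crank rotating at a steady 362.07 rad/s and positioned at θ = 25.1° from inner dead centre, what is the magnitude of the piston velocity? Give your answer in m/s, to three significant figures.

8.67

ω = 362.1 rad/s
For an in-line slider-crank, x = r cosθ + √(L² − r² sin²θ), so v = −rω sinθ·[1 + r cosθ/√(L² − r² sin²θ)].
With r = 0.0455 m, L = 0.1726 m, θ = 25.1°: √(L² − r² sin²θ) = 0.17152 m.
v = −0.0455·362.1·0.42420·[1 + 0.0455·0.90557/0.17152] = -8.6671 m/s.
|v| = 8.6671 m/s.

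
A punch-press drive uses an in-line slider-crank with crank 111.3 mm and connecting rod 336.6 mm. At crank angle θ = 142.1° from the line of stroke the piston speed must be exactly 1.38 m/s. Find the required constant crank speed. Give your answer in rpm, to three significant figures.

263

For an in-line slider-crank, |v_piston| = rω|sinθ|·[1 + r cosθ/√(L² − r² sin²θ)].
With r = 0.1113 m, L = 0.3366 m, θ = 142.1°: the bracketed kinematic factor |dx/dθ| = 0.050151 m.
ω = v/|dx/dθ| = 1.38/0.050151 = 27.517 rad/s.
N = 60ω/(2π) = 262.77 rpm.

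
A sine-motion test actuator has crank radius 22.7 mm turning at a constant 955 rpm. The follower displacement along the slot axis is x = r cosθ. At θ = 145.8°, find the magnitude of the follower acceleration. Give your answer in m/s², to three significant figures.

ω = 100 rad/s (from 955 rpm).
x = r cosθ ⇒ ẍ = −rω² cosθ (ω constant).
|a| = rω²|cosθ| = 0.0227·(100)²·|cos 145.8°| = 187.77 m/s².

188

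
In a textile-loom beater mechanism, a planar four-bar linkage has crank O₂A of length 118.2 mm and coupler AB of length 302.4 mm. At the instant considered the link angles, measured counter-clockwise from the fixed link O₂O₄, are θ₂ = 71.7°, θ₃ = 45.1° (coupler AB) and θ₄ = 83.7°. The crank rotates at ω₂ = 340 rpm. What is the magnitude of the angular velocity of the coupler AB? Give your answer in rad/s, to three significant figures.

ω₂ = 35.6 rad/s (from 340 rpm).
Differentiating the loop-closure r₂e^{iθ₂}+r₃e^{iθ₃}=r₁+r₄e^{iθ₄} gives r₂ω₂e^{iθ₂}+r₃ω₃e^{iθ₃}=r₄ω₄e^{iθ₄}.
Eliminating the other unknown: ω₃ = r₂ω₂ sin(θ₄−θ₂) / [r₃ sin(θ₃−θ₄)].
Numerator sine = +0.20791; denominator sine = -0.62388.
Result = 0.1182·35.6·(+0.20791) / (0.3024·(-0.62388)) = -4.6379 rad/s; magnitude 4.6379 rad/s.

4.64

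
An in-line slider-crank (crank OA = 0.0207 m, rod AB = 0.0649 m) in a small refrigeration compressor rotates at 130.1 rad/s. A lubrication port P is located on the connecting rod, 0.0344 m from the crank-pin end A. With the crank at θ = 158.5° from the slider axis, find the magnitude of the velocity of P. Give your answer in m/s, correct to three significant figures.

ω = 130.1 rad/s.  Crank-pin speed |V_A| = rω = 2.6931 m/s, perpendicular to OA.
Rod angle: sinφ = −(r/L) sinθ ⇒ φ = -6.713°; ω_rod = −rω cosθ/√(L²−r²sin²θ) = +38.875 rad/s.
V_P = V_A + ω_rod × AP, with AP = 0.0344 m along the rod.
Components: V_Px = −rω sinθ − a·ω_rod·sinφ = -0.83069 m/s;  V_Py = rω cosθ + a·ω_rod·cosφ = -1.1776 m/s.
|V_P| = √(V_Px² + V_Py²) = 1.4411 m/s.

1.44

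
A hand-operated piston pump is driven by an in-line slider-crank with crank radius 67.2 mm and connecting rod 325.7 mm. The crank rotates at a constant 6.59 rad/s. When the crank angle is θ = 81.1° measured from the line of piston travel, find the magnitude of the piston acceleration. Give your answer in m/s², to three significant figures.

0.133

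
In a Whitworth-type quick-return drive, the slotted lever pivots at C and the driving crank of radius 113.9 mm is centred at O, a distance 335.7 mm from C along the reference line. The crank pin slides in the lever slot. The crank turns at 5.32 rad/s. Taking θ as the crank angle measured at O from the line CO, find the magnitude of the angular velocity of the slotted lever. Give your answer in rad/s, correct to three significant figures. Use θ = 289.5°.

0.906

ω = 5.32 rad/s
Crank pin A relative to C: A = (d + r cosθ, r sinθ); lever angle φ = atan2(r sinθ, d + r cosθ).
Differentiating tanφ: φ̇ = rω(d cosθ + r)/(d² + r² + 2dr cosθ).
d² + r² + 2dr cosθ = |CA|² = 0.151195 m²;  d cosθ + r = +0.22596 m.
|ω_lever| = |0.1139·5.32·+0.22596| / 0.151195 = 0.90558 rad/s.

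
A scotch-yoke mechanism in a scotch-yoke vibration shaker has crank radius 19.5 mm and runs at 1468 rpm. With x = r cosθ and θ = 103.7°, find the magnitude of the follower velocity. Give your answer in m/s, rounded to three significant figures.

ω = 153.7 rad/s (from 1468 rpm).
x = r cosθ ⇒ ẋ = −rω sinθ.
|v| = rω|sinθ| = 0.0195·153.7·|sin 103.7°| = 2.9124 m/s.

2.91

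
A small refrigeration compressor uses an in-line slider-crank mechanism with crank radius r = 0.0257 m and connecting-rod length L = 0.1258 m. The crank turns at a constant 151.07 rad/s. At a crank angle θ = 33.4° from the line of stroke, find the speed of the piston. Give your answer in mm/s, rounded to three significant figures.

ω = 151.1 rad/s
For an in-line slider-crank, x = r cosθ + √(L² − r² sin²θ), so v = −rω sinθ·[1 + r cosθ/√(L² − r² sin²θ)].
With r = 0.0257 m, L = 0.1258 m, θ = 33.4°: √(L² − r² sin²θ) = 0.125 m.
v = −0.0257·151.1·0.55048·[1 + 0.0257·0.83485/0.125] = -2.5041 m/s.
|v| = 2.5041 m/s = 2504.1 mm/s.

2500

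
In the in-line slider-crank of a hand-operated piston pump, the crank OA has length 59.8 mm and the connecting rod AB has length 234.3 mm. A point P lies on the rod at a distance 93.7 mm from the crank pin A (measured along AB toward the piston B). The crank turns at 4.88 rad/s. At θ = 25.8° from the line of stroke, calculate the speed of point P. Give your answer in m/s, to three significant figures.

ω = 4.88 rad/s.  Crank-pin speed |V_A| = rω = 0.29182 m/s, perpendicular to OA.
Rod angle: sinφ = −(r/L) sinθ ⇒ φ = -6.378°; ω_rod = −rω cosθ/√(L²−r²sin²θ) = -1.1283 rad/s.
V_P = V_A + ω_rod × AP, with AP = 0.0937 m along the rod.
Components: V_Px = −rω sinθ − a·ω_rod·sinφ = -0.13876 m/s;  V_Py = rω cosθ + a·ω_rod·cosφ = +0.15766 m/s.
|V_P| = √(V_Px² + V_Py²) = 0.21003 m/s.

0.210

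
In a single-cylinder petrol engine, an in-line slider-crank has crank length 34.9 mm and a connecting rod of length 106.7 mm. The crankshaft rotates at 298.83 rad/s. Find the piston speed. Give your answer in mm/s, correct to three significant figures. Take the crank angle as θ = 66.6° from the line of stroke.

ω = 298.8 rad/s
For an in-line slider-crank, x = r cosθ + √(L² − r² sin²θ), so v = −rω sinθ·[1 + r cosθ/√(L² − r² sin²θ)].
With r = 0.0349 m, L = 0.1067 m, θ = 66.6°: √(L² − r² sin²θ) = 0.10178 m.
v = −0.0349·298.8·0.91775·[1 + 0.0349·0.39715/0.10178] = -10.875 m/s.
|v| = 10.875 m/s = 10875 mm/s.

10900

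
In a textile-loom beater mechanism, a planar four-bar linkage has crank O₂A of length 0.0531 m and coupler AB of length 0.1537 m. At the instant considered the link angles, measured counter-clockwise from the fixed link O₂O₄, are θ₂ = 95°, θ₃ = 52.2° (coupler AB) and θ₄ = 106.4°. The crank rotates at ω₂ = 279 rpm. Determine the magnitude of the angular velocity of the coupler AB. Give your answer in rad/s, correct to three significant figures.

2.46

ω₂ = 29.22 rad/s (from 279 rpm).
Differentiating the loop-closure r₂e^{iθ₂}+r₃e^{iθ₃}=r₁+r₄e^{iθ₄} gives r₂ω₂e^{iθ₂}+r₃ω₃e^{iθ₃}=r₄ω₄e^{iθ₄}.
Eliminating the other unknown: ω₃ = r₂ω₂ sin(θ₄−θ₂) / [r₃ sin(θ₃−θ₄)].
Numerator sine = +0.19766; denominator sine = -0.81106.
Result = 0.0531·29.22·(+0.19766) / (0.1537·(-0.81106)) = -2.4599 rad/s; magnitude 2.4599 rad/s.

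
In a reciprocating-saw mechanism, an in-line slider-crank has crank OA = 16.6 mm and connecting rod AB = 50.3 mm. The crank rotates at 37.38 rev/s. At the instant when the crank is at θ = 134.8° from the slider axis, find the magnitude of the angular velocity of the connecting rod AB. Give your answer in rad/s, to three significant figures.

56.2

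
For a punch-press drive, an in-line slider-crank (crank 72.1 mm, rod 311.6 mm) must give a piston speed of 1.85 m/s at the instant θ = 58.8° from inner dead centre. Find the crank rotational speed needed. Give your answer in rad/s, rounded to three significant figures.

For an in-line slider-crank, |v_piston| = rω|sinθ|·[1 + r cosθ/√(L² − r² sin²θ)].
With r = 0.0721 m, L = 0.3116 m, θ = 58.8°: the bracketed kinematic factor |dx/dθ| = 0.069213 m.
ω = v/|dx/dθ| = 1.85/0.069213 = 26.729 rad/s.

26.7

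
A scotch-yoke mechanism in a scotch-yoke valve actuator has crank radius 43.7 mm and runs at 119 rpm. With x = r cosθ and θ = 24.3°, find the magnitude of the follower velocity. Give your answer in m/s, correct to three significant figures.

0.224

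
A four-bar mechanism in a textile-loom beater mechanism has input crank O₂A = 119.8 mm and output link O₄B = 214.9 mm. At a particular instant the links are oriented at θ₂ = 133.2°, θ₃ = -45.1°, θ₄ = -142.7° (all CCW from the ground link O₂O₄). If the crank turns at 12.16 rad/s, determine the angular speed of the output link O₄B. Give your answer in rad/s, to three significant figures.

0.203

ω₂ = 12.16 rad/s
Differentiating the loop-closure r₂e^{iθ₂}+r₃e^{iθ₃}=r₁+r₄e^{iθ₄} gives r₂ω₂e^{iθ₂}+r₃ω₃e^{iθ₃}=r₄ω₄e^{iθ₄}.
Eliminating the other unknown: ω₄ = r₂ω₂ sin(θ₂−θ₃) / [r₄ sin(θ₄−θ₃)].
Numerator sine = +0.02967; denominator sine = -0.99122.
Result = 0.1198·12.16·(+0.02967) / (0.2149·(-0.99122)) = -0.20288 rad/s; magnitude 0.20288 rad/s.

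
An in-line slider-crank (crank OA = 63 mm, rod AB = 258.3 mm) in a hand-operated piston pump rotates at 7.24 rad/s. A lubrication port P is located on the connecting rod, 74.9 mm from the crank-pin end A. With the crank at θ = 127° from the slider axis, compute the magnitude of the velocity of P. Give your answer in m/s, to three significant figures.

0.399

ω = 7.24 rad/s.  Crank-pin speed |V_A| = rω = 0.45612 m/s, perpendicular to OA.
Rod angle: sinφ = −(r/L) sinθ ⇒ φ = -11.232°; ω_rod = −rω cosθ/√(L²−r²sin²θ) = +1.0835 rad/s.
V_P = V_A + ω_rod × AP, with AP = 0.0749 m along the rod.
Components: V_Px = −rω sinθ − a·ω_rod·sinφ = -0.34847 m/s;  V_Py = rω cosθ + a·ω_rod·cosφ = -0.1949 m/s.
|V_P| = √(V_Px² + V_Py²) = 0.39927 m/s.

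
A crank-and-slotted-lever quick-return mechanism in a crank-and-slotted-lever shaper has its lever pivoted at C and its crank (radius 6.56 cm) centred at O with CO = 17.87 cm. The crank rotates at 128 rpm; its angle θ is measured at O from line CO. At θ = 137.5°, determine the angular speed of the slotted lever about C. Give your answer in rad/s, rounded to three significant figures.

3.07

ω = 13.4 rad/s (from 128 rpm).
Crank pin A relative to C: A = (d + r cosθ, r sinθ); lever angle φ = atan2(r sinθ, d + r cosθ).
Differentiating tanφ: φ̇ = rω(d cosθ + r)/(d² + r² + 2dr cosθ).
d² + r² + 2dr cosθ = |CA|² = 0.0189513 m²;  d cosθ + r = -0.066151 m.
|ω_lever| = |0.0656·13.4·-0.066151| / 0.0189513 = 3.0693 rad/s.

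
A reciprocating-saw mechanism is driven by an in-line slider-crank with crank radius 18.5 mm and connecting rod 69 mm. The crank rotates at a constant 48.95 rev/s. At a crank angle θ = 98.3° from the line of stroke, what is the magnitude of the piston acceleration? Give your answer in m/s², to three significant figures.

718

ω = 2π·48.9 = 307.6 rad/s
x(θ) = r cosθ + √(L² − r² sin²θ); with ω constant, a = ω²·d²x/dθ².
d²x/dθ² = −r cosθ − r²(cos2θ)/√u − r⁴ sin²2θ/(4u^{3/2}),  u = L² − r² sin²θ = 0.00442588 m².
Substituting r = 0.0185 m, L = 0.069 m, θ = 98.3°: d²x/dθ² = +0.0075926 m.
a = ω²·d²x/dθ² = (307.6)²·(+0.0075926) = +718.21 m/s²;  |a| = 718.21 m/s².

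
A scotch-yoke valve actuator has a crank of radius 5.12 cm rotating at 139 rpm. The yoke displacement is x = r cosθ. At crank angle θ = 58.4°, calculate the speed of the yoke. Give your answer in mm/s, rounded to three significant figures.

ω = 14.56 rad/s (from 139 rpm).
x = r cosθ ⇒ ẋ = −rω sinθ.
|v| = rω|sinθ| = 0.0512·14.56·|sin 58.4°| = 0.63477 m/s = 634.77 mm/s.

635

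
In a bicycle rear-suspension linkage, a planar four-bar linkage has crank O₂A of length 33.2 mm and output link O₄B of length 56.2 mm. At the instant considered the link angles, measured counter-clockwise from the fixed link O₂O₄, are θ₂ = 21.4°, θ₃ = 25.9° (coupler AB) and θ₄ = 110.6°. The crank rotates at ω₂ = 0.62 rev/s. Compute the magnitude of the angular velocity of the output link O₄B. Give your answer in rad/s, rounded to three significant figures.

ω₂ = 3.896 rad/s (from 0.62 rev/s).
Differentiating the loop-closure r₂e^{iθ₂}+r₃e^{iθ₃}=r₁+r₄e^{iθ₄} gives r₂ω₂e^{iθ₂}+r₃ω₃e^{iθ₃}=r₄ω₄e^{iθ₄}.
Eliminating the other unknown: ω₄ = r₂ω₂ sin(θ₂−θ₃) / [r₄ sin(θ₄−θ₃)].
Numerator sine = -0.07846; denominator sine = +0.99572.
Result = 0.0332·3.896·(-0.07846) / (0.0562·(+0.99572)) = -0.18133 rad/s; magnitude 0.18133 rad/s.

0.181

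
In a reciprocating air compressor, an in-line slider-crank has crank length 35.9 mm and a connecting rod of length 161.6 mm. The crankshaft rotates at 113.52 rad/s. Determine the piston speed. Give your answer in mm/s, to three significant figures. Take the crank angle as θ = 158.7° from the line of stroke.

1170

ω = 113.5 rad/s
For an in-line slider-crank, x = r cosθ + √(L² − r² sin²θ), so v = −rω sinθ·[1 + r cosθ/√(L² − r² sin²θ)].
With r = 0.0359 m, L = 0.1616 m, θ = 158.7°: √(L² − r² sin²θ) = 0.16107 m.
v = −0.0359·113.5·0.36325·[1 + 0.0359·-0.93169/0.16107] = -1.173 m/s.
|v| = 1.173 m/s = 1173 mm/s.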